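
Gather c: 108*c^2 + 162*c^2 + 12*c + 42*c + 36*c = 270*c^2 + 90*c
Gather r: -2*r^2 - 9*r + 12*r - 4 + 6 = -2*r^2 + 3*r + 2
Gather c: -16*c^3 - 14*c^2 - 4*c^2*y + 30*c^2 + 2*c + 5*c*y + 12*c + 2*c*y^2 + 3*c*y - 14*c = -16*c^3 + c^2*(16 - 4*y) + c*(2*y^2 + 8*y)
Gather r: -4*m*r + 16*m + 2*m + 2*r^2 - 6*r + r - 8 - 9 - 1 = 18*m + 2*r^2 + r*(-4*m - 5) - 18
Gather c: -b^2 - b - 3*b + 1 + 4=-b^2 - 4*b + 5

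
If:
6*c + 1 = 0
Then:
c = -1/6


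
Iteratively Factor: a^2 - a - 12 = (a + 3)*(a - 4)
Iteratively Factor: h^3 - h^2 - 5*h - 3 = (h - 3)*(h^2 + 2*h + 1) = (h - 3)*(h + 1)*(h + 1)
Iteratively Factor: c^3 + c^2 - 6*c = (c - 2)*(c^2 + 3*c) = c*(c - 2)*(c + 3)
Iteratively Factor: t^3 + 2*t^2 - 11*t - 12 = (t + 1)*(t^2 + t - 12) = (t + 1)*(t + 4)*(t - 3)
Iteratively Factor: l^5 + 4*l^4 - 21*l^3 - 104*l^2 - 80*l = (l + 4)*(l^4 - 21*l^2 - 20*l) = (l + 1)*(l + 4)*(l^3 - l^2 - 20*l) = (l - 5)*(l + 1)*(l + 4)*(l^2 + 4*l) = l*(l - 5)*(l + 1)*(l + 4)*(l + 4)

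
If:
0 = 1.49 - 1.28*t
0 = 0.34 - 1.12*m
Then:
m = 0.30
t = 1.16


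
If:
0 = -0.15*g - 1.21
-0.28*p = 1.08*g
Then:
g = -8.07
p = 31.11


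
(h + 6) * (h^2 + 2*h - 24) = h^3 + 8*h^2 - 12*h - 144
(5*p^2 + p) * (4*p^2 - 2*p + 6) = 20*p^4 - 6*p^3 + 28*p^2 + 6*p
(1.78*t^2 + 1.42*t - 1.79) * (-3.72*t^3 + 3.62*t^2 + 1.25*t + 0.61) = -6.6216*t^5 + 1.1612*t^4 + 14.0242*t^3 - 3.619*t^2 - 1.3713*t - 1.0919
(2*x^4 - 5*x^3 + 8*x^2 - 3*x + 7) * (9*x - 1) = 18*x^5 - 47*x^4 + 77*x^3 - 35*x^2 + 66*x - 7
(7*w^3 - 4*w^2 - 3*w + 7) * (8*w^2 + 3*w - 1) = 56*w^5 - 11*w^4 - 43*w^3 + 51*w^2 + 24*w - 7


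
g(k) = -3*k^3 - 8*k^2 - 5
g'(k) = -9*k^2 - 16*k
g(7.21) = -1545.29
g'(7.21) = -583.22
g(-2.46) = -8.75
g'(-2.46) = -15.10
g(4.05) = -335.51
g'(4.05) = -212.42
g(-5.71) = 292.68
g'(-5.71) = -202.08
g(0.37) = -6.25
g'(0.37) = -7.15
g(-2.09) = -12.56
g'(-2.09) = -5.87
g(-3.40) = 20.43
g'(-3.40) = -49.64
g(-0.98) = -9.86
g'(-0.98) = 7.04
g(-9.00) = 1534.00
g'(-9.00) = -585.00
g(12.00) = -6341.00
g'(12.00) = -1488.00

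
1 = 1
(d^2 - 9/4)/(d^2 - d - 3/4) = (2*d + 3)/(2*d + 1)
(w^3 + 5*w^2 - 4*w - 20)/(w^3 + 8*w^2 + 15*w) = (w^2 - 4)/(w*(w + 3))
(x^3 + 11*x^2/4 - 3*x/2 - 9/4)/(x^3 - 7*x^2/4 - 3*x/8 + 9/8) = 2*(x + 3)/(2*x - 3)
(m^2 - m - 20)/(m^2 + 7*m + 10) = (m^2 - m - 20)/(m^2 + 7*m + 10)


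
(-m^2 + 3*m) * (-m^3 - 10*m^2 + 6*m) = m^5 + 7*m^4 - 36*m^3 + 18*m^2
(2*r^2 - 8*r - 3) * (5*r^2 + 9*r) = 10*r^4 - 22*r^3 - 87*r^2 - 27*r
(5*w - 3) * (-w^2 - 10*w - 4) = -5*w^3 - 47*w^2 + 10*w + 12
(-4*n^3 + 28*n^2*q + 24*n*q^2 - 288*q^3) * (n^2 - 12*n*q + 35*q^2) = -4*n^5 + 76*n^4*q - 452*n^3*q^2 + 404*n^2*q^3 + 4296*n*q^4 - 10080*q^5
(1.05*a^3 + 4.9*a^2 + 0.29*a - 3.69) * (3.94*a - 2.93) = 4.137*a^4 + 16.2295*a^3 - 13.2144*a^2 - 15.3883*a + 10.8117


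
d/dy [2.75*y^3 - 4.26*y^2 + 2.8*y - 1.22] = 8.25*y^2 - 8.52*y + 2.8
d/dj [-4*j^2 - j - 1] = -8*j - 1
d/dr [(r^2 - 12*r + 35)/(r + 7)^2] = 2*(13*r - 77)/(r^3 + 21*r^2 + 147*r + 343)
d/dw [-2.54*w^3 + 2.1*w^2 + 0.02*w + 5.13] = -7.62*w^2 + 4.2*w + 0.02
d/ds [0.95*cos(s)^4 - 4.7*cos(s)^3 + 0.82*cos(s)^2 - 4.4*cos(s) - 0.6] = (-3.8*cos(s)^3 + 14.1*cos(s)^2 - 1.64*cos(s) + 4.4)*sin(s)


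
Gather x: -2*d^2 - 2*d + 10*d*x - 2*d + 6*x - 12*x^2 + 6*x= -2*d^2 - 4*d - 12*x^2 + x*(10*d + 12)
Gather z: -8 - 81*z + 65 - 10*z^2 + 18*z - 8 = -10*z^2 - 63*z + 49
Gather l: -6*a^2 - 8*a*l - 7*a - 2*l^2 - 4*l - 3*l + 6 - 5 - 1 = -6*a^2 - 7*a - 2*l^2 + l*(-8*a - 7)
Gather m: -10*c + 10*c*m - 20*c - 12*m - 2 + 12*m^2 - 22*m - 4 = -30*c + 12*m^2 + m*(10*c - 34) - 6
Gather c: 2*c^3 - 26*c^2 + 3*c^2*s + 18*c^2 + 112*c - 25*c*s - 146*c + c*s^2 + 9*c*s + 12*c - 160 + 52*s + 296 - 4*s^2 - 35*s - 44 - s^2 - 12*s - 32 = 2*c^3 + c^2*(3*s - 8) + c*(s^2 - 16*s - 22) - 5*s^2 + 5*s + 60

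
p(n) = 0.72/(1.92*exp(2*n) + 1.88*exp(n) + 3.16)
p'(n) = 0.72*(-3.84*exp(2*n) - 1.88*exp(n))/(1.92*exp(2*n) + 1.88*exp(n) + 3.16)^2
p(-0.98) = 0.17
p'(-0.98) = -0.05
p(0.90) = 0.04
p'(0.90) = -0.05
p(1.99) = 0.01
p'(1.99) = -0.01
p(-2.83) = 0.22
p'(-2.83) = -0.01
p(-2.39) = 0.22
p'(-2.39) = -0.01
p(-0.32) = 0.13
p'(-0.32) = -0.08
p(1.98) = 0.01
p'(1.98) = -0.01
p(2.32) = 0.00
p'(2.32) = -0.01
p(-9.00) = 0.23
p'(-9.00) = 0.00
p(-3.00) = 0.22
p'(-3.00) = -0.00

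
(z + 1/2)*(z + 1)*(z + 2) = z^3 + 7*z^2/2 + 7*z/2 + 1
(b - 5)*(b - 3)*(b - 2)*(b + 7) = b^4 - 3*b^3 - 39*b^2 + 187*b - 210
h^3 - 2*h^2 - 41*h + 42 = (h - 7)*(h - 1)*(h + 6)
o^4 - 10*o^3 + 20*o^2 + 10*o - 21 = (o - 7)*(o - 3)*(o - 1)*(o + 1)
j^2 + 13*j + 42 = (j + 6)*(j + 7)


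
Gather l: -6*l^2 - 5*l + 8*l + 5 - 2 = -6*l^2 + 3*l + 3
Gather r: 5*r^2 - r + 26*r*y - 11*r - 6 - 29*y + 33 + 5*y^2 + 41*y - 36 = 5*r^2 + r*(26*y - 12) + 5*y^2 + 12*y - 9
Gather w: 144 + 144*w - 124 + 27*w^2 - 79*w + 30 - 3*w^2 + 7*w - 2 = 24*w^2 + 72*w + 48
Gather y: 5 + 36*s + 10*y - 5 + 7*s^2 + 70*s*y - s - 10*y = 7*s^2 + 70*s*y + 35*s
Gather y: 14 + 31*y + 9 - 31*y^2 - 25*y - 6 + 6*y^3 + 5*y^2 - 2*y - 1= 6*y^3 - 26*y^2 + 4*y + 16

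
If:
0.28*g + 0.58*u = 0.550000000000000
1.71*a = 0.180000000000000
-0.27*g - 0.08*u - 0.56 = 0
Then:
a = 0.11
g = -2.75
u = 2.27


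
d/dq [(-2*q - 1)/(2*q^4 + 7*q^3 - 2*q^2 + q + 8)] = (-4*q^4 - 14*q^3 + 4*q^2 - 2*q + (2*q + 1)*(8*q^3 + 21*q^2 - 4*q + 1) - 16)/(2*q^4 + 7*q^3 - 2*q^2 + q + 8)^2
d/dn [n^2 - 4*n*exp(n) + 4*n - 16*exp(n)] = -4*n*exp(n) + 2*n - 20*exp(n) + 4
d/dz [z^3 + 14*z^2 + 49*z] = 3*z^2 + 28*z + 49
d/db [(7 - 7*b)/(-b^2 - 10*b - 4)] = 7*(b^2 + 10*b - 2*(b - 1)*(b + 5) + 4)/(b^2 + 10*b + 4)^2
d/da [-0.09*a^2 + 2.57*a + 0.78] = 2.57 - 0.18*a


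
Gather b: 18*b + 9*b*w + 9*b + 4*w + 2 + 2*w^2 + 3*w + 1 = b*(9*w + 27) + 2*w^2 + 7*w + 3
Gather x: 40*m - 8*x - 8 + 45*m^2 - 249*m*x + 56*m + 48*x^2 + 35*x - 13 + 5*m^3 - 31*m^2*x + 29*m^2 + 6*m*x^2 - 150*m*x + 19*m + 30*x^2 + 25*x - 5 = 5*m^3 + 74*m^2 + 115*m + x^2*(6*m + 78) + x*(-31*m^2 - 399*m + 52) - 26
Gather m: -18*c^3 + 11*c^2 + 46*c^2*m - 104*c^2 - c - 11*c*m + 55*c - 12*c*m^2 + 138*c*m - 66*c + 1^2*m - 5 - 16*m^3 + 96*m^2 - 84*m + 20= -18*c^3 - 93*c^2 - 12*c - 16*m^3 + m^2*(96 - 12*c) + m*(46*c^2 + 127*c - 83) + 15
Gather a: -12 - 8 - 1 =-21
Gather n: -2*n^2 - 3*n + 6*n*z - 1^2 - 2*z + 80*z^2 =-2*n^2 + n*(6*z - 3) + 80*z^2 - 2*z - 1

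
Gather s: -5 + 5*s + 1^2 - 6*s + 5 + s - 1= 0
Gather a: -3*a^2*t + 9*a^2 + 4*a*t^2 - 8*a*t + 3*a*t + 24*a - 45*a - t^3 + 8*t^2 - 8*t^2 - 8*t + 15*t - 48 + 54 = a^2*(9 - 3*t) + a*(4*t^2 - 5*t - 21) - t^3 + 7*t + 6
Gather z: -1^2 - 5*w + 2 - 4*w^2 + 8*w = -4*w^2 + 3*w + 1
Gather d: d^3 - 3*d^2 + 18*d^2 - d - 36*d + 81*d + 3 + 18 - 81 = d^3 + 15*d^2 + 44*d - 60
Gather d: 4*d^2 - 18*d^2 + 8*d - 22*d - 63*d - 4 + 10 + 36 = -14*d^2 - 77*d + 42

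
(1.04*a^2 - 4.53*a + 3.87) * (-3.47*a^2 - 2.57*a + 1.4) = -3.6088*a^4 + 13.0463*a^3 - 0.330800000000002*a^2 - 16.2879*a + 5.418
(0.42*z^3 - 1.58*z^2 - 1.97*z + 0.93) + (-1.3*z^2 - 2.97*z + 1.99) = 0.42*z^3 - 2.88*z^2 - 4.94*z + 2.92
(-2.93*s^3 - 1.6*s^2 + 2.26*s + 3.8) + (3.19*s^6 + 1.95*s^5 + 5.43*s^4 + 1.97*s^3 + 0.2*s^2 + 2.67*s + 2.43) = 3.19*s^6 + 1.95*s^5 + 5.43*s^4 - 0.96*s^3 - 1.4*s^2 + 4.93*s + 6.23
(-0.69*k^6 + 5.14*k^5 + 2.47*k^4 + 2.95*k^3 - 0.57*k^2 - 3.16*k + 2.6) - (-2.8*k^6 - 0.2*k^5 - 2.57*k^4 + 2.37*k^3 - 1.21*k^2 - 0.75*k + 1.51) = 2.11*k^6 + 5.34*k^5 + 5.04*k^4 + 0.58*k^3 + 0.64*k^2 - 2.41*k + 1.09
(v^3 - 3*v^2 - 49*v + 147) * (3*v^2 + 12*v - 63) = 3*v^5 + 3*v^4 - 246*v^3 + 42*v^2 + 4851*v - 9261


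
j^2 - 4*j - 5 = (j - 5)*(j + 1)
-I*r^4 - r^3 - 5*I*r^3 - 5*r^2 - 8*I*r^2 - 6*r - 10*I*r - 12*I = (r + 2)*(r + 3)*(r - 2*I)*(-I*r + 1)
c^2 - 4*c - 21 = (c - 7)*(c + 3)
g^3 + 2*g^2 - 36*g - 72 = (g - 6)*(g + 2)*(g + 6)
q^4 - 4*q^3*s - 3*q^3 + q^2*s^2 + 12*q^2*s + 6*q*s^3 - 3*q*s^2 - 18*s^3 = (q - 3)*(q - 3*s)*(q - 2*s)*(q + s)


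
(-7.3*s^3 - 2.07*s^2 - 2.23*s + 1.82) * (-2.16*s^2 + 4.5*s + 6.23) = 15.768*s^5 - 28.3788*s^4 - 49.9772*s^3 - 26.8623*s^2 - 5.7029*s + 11.3386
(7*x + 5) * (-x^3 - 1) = -7*x^4 - 5*x^3 - 7*x - 5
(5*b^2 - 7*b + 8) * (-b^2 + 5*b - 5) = -5*b^4 + 32*b^3 - 68*b^2 + 75*b - 40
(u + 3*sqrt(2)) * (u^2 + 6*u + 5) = u^3 + 3*sqrt(2)*u^2 + 6*u^2 + 5*u + 18*sqrt(2)*u + 15*sqrt(2)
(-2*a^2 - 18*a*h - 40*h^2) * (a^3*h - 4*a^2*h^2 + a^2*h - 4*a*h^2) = -2*a^5*h - 10*a^4*h^2 - 2*a^4*h + 32*a^3*h^3 - 10*a^3*h^2 + 160*a^2*h^4 + 32*a^2*h^3 + 160*a*h^4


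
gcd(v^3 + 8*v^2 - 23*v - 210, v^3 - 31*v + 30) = v^2 + v - 30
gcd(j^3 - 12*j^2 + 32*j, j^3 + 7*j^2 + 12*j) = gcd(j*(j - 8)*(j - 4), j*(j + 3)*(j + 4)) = j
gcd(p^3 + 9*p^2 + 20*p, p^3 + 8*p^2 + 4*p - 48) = p + 4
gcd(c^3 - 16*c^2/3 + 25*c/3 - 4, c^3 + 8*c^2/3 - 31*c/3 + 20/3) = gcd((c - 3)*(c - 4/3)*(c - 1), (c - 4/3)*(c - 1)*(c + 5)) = c^2 - 7*c/3 + 4/3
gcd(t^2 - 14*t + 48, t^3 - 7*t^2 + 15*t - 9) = 1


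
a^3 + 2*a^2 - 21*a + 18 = (a - 3)*(a - 1)*(a + 6)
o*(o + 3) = o^2 + 3*o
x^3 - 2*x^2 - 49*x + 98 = (x - 7)*(x - 2)*(x + 7)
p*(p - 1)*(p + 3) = p^3 + 2*p^2 - 3*p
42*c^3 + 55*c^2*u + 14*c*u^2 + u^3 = (c + u)*(6*c + u)*(7*c + u)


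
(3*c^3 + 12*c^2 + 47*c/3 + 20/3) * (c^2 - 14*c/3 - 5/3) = 3*c^5 - 2*c^4 - 136*c^3/3 - 778*c^2/9 - 515*c/9 - 100/9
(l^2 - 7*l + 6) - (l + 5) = l^2 - 8*l + 1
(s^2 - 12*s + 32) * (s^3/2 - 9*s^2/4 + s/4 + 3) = s^5/2 - 33*s^4/4 + 173*s^3/4 - 72*s^2 - 28*s + 96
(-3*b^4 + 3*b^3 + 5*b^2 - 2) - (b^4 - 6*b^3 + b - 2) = -4*b^4 + 9*b^3 + 5*b^2 - b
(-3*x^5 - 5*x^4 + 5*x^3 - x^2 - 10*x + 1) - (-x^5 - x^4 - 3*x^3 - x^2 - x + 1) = -2*x^5 - 4*x^4 + 8*x^3 - 9*x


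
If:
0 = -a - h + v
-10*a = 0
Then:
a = 0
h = v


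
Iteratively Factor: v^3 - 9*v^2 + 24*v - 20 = (v - 2)*(v^2 - 7*v + 10) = (v - 5)*(v - 2)*(v - 2)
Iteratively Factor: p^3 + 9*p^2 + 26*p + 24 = (p + 2)*(p^2 + 7*p + 12) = (p + 2)*(p + 3)*(p + 4)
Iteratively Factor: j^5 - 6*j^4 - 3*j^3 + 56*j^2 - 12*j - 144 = (j + 2)*(j^4 - 8*j^3 + 13*j^2 + 30*j - 72) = (j + 2)^2*(j^3 - 10*j^2 + 33*j - 36) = (j - 3)*(j + 2)^2*(j^2 - 7*j + 12) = (j - 3)^2*(j + 2)^2*(j - 4)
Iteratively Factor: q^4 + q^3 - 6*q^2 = (q + 3)*(q^3 - 2*q^2) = (q - 2)*(q + 3)*(q^2) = q*(q - 2)*(q + 3)*(q)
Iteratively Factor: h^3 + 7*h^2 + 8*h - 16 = (h + 4)*(h^2 + 3*h - 4) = (h - 1)*(h + 4)*(h + 4)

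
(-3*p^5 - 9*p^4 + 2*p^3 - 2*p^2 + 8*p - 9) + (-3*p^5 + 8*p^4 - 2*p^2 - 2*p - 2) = -6*p^5 - p^4 + 2*p^3 - 4*p^2 + 6*p - 11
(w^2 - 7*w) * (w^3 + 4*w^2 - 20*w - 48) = w^5 - 3*w^4 - 48*w^3 + 92*w^2 + 336*w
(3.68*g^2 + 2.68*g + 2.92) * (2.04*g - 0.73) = 7.5072*g^3 + 2.7808*g^2 + 4.0004*g - 2.1316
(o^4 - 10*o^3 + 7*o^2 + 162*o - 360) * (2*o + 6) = 2*o^5 - 14*o^4 - 46*o^3 + 366*o^2 + 252*o - 2160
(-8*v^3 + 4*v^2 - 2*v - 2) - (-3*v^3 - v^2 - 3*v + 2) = -5*v^3 + 5*v^2 + v - 4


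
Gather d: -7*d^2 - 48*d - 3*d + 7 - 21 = -7*d^2 - 51*d - 14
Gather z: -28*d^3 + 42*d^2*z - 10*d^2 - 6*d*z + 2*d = -28*d^3 - 10*d^2 + 2*d + z*(42*d^2 - 6*d)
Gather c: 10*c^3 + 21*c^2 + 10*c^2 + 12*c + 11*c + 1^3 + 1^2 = 10*c^3 + 31*c^2 + 23*c + 2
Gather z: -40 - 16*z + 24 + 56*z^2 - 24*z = 56*z^2 - 40*z - 16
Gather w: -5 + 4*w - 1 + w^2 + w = w^2 + 5*w - 6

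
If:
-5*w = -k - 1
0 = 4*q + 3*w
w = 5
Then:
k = 24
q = -15/4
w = 5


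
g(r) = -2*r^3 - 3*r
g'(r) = -6*r^2 - 3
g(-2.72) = 48.41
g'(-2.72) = -47.39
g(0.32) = -1.03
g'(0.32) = -3.61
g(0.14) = -0.43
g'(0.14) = -3.12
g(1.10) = -5.96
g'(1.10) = -10.26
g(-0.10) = 0.30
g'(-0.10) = -3.06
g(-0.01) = 0.03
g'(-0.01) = -3.00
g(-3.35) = 85.24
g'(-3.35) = -70.34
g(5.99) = -447.81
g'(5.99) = -218.28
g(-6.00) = 450.00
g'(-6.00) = -219.00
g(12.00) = -3492.00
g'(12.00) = -867.00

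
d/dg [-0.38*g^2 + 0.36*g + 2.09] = 0.36 - 0.76*g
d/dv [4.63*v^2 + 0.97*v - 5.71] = 9.26*v + 0.97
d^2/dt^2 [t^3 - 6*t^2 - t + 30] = 6*t - 12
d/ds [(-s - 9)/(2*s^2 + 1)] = (-2*s^2 + 4*s*(s + 9) - 1)/(2*s^2 + 1)^2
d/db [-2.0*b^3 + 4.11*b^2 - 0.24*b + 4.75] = -6.0*b^2 + 8.22*b - 0.24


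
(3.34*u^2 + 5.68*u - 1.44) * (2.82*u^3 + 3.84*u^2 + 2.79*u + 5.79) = 9.4188*u^5 + 28.8432*u^4 + 27.069*u^3 + 29.6562*u^2 + 28.8696*u - 8.3376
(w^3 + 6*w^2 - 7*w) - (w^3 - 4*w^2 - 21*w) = 10*w^2 + 14*w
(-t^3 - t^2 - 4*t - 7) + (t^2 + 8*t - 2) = -t^3 + 4*t - 9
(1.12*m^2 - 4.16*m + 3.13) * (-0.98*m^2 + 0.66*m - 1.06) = -1.0976*m^4 + 4.816*m^3 - 7.0002*m^2 + 6.4754*m - 3.3178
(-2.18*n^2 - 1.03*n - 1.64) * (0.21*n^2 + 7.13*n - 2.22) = -0.4578*n^4 - 15.7597*n^3 - 2.8487*n^2 - 9.4066*n + 3.6408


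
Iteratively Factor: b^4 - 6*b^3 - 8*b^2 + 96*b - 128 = (b - 4)*(b^3 - 2*b^2 - 16*b + 32) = (b - 4)*(b + 4)*(b^2 - 6*b + 8) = (b - 4)*(b - 2)*(b + 4)*(b - 4)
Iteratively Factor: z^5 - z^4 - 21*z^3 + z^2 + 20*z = (z)*(z^4 - z^3 - 21*z^2 + z + 20) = z*(z + 4)*(z^3 - 5*z^2 - z + 5) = z*(z - 1)*(z + 4)*(z^2 - 4*z - 5) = z*(z - 5)*(z - 1)*(z + 4)*(z + 1)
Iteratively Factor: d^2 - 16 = (d - 4)*(d + 4)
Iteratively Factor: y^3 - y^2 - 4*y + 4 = (y + 2)*(y^2 - 3*y + 2) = (y - 1)*(y + 2)*(y - 2)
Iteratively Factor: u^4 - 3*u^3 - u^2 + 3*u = (u - 3)*(u^3 - u) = u*(u - 3)*(u^2 - 1) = u*(u - 3)*(u - 1)*(u + 1)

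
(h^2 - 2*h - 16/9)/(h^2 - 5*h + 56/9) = (3*h + 2)/(3*h - 7)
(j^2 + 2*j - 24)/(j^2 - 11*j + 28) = (j + 6)/(j - 7)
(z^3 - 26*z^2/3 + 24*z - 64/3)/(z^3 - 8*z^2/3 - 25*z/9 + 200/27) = 9*(z^2 - 6*z + 8)/(9*z^2 - 25)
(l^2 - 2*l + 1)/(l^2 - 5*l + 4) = (l - 1)/(l - 4)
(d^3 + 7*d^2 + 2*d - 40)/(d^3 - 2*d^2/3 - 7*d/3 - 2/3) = 3*(d^2 + 9*d + 20)/(3*d^2 + 4*d + 1)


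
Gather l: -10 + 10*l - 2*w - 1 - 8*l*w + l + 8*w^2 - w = l*(11 - 8*w) + 8*w^2 - 3*w - 11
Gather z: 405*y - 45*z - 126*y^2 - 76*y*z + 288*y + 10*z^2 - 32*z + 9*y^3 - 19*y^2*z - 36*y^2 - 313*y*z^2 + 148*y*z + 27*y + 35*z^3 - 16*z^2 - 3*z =9*y^3 - 162*y^2 + 720*y + 35*z^3 + z^2*(-313*y - 6) + z*(-19*y^2 + 72*y - 80)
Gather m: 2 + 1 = 3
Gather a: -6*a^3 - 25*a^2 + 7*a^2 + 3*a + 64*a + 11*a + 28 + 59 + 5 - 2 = -6*a^3 - 18*a^2 + 78*a + 90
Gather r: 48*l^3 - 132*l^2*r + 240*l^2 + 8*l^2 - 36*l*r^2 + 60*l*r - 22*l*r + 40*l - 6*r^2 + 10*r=48*l^3 + 248*l^2 + 40*l + r^2*(-36*l - 6) + r*(-132*l^2 + 38*l + 10)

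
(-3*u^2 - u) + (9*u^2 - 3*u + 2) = 6*u^2 - 4*u + 2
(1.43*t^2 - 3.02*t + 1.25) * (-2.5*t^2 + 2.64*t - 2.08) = -3.575*t^4 + 11.3252*t^3 - 14.0722*t^2 + 9.5816*t - 2.6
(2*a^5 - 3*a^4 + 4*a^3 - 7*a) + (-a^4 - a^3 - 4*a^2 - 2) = 2*a^5 - 4*a^4 + 3*a^3 - 4*a^2 - 7*a - 2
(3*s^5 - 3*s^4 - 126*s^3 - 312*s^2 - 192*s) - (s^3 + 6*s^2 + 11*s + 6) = 3*s^5 - 3*s^4 - 127*s^3 - 318*s^2 - 203*s - 6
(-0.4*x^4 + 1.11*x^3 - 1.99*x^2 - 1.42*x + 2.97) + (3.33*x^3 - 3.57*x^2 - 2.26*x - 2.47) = -0.4*x^4 + 4.44*x^3 - 5.56*x^2 - 3.68*x + 0.5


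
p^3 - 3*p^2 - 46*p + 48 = (p - 8)*(p - 1)*(p + 6)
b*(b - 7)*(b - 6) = b^3 - 13*b^2 + 42*b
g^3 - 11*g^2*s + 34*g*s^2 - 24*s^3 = (g - 6*s)*(g - 4*s)*(g - s)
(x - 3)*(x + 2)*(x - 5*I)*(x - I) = x^4 - x^3 - 6*I*x^3 - 11*x^2 + 6*I*x^2 + 5*x + 36*I*x + 30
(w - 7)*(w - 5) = w^2 - 12*w + 35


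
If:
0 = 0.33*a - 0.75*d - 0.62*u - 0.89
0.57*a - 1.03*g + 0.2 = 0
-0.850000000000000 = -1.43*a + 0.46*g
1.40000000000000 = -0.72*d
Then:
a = 0.80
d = -1.94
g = 0.64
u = 1.34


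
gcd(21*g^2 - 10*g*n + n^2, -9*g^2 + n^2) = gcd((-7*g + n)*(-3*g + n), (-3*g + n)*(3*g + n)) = 3*g - n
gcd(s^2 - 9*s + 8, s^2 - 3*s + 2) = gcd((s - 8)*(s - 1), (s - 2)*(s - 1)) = s - 1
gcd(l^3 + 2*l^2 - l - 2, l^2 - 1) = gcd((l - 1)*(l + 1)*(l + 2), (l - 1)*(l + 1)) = l^2 - 1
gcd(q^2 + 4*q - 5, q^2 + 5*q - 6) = q - 1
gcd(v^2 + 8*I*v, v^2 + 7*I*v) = v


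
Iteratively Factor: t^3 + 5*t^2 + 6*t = (t + 2)*(t^2 + 3*t) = t*(t + 2)*(t + 3)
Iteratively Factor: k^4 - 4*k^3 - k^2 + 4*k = (k - 1)*(k^3 - 3*k^2 - 4*k) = (k - 4)*(k - 1)*(k^2 + k) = k*(k - 4)*(k - 1)*(k + 1)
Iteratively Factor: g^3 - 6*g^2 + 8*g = (g - 2)*(g^2 - 4*g) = (g - 4)*(g - 2)*(g)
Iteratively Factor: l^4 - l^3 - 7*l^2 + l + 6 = (l + 2)*(l^3 - 3*l^2 - l + 3) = (l - 3)*(l + 2)*(l^2 - 1) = (l - 3)*(l + 1)*(l + 2)*(l - 1)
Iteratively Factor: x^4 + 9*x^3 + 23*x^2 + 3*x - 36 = (x + 3)*(x^3 + 6*x^2 + 5*x - 12) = (x + 3)*(x + 4)*(x^2 + 2*x - 3) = (x + 3)^2*(x + 4)*(x - 1)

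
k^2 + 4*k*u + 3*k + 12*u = (k + 3)*(k + 4*u)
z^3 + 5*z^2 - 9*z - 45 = (z - 3)*(z + 3)*(z + 5)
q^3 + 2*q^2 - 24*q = q*(q - 4)*(q + 6)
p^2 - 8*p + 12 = (p - 6)*(p - 2)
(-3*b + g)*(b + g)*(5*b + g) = -15*b^3 - 13*b^2*g + 3*b*g^2 + g^3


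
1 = 1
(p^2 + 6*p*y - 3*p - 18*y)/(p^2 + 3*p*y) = (p^2 + 6*p*y - 3*p - 18*y)/(p*(p + 3*y))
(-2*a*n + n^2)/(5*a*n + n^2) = (-2*a + n)/(5*a + n)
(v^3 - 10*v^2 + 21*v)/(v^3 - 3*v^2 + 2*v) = (v^2 - 10*v + 21)/(v^2 - 3*v + 2)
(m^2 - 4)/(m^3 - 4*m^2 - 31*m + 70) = (m + 2)/(m^2 - 2*m - 35)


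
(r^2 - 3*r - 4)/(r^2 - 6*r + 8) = (r + 1)/(r - 2)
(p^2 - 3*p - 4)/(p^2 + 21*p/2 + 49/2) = 2*(p^2 - 3*p - 4)/(2*p^2 + 21*p + 49)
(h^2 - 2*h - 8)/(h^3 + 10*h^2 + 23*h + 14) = (h - 4)/(h^2 + 8*h + 7)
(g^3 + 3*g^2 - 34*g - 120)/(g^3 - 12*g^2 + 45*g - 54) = (g^2 + 9*g + 20)/(g^2 - 6*g + 9)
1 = 1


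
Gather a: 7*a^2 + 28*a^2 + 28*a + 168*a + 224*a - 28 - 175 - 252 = 35*a^2 + 420*a - 455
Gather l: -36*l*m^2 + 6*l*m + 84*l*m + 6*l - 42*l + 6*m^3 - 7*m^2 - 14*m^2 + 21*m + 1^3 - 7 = l*(-36*m^2 + 90*m - 36) + 6*m^3 - 21*m^2 + 21*m - 6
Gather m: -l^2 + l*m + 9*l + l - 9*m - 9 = -l^2 + 10*l + m*(l - 9) - 9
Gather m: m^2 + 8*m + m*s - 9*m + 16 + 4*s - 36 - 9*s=m^2 + m*(s - 1) - 5*s - 20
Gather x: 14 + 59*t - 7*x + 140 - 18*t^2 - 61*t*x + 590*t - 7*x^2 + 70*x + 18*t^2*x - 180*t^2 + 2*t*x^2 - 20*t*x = -198*t^2 + 649*t + x^2*(2*t - 7) + x*(18*t^2 - 81*t + 63) + 154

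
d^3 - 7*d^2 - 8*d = d*(d - 8)*(d + 1)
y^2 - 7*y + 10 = (y - 5)*(y - 2)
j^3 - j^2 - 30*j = j*(j - 6)*(j + 5)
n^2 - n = n*(n - 1)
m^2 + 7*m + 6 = (m + 1)*(m + 6)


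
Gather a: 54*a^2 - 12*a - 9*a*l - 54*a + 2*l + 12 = 54*a^2 + a*(-9*l - 66) + 2*l + 12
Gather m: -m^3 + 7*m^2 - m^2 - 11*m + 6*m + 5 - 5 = -m^3 + 6*m^2 - 5*m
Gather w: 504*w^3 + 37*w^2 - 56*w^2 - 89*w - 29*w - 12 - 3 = 504*w^3 - 19*w^2 - 118*w - 15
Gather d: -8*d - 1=-8*d - 1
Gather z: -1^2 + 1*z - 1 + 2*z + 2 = 3*z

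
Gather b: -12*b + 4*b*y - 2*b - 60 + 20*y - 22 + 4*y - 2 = b*(4*y - 14) + 24*y - 84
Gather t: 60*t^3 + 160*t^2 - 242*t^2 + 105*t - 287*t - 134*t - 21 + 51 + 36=60*t^3 - 82*t^2 - 316*t + 66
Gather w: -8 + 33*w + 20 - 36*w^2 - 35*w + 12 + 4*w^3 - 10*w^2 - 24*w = 4*w^3 - 46*w^2 - 26*w + 24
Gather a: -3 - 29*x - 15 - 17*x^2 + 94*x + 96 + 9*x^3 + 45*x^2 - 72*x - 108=9*x^3 + 28*x^2 - 7*x - 30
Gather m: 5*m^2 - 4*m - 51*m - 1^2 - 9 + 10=5*m^2 - 55*m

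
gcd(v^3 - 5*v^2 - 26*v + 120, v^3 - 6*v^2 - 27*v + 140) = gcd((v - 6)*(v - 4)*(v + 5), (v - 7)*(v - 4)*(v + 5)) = v^2 + v - 20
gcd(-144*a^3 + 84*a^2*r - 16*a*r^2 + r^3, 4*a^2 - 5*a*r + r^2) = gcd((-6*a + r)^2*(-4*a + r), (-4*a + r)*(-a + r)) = -4*a + r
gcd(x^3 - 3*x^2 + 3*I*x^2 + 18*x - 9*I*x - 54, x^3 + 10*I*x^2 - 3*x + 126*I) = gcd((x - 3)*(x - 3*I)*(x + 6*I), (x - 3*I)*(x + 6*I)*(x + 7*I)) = x^2 + 3*I*x + 18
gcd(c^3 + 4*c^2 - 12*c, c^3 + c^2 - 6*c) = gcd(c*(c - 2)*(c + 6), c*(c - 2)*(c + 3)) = c^2 - 2*c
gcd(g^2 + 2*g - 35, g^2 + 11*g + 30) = 1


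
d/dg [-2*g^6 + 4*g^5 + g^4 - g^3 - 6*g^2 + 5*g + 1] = -12*g^5 + 20*g^4 + 4*g^3 - 3*g^2 - 12*g + 5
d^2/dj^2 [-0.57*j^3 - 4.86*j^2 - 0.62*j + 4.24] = -3.42*j - 9.72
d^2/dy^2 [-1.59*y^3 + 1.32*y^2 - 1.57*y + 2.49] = 2.64 - 9.54*y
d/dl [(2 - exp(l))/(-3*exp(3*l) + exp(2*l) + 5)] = (-(exp(l) - 2)*(9*exp(l) - 2)*exp(l) + 3*exp(3*l) - exp(2*l) - 5)*exp(l)/(-3*exp(3*l) + exp(2*l) + 5)^2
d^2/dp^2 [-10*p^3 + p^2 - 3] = 2 - 60*p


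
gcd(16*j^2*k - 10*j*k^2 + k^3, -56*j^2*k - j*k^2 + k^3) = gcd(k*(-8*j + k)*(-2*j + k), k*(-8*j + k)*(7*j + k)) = 8*j*k - k^2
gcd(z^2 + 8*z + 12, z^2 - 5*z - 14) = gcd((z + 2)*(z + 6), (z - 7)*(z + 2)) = z + 2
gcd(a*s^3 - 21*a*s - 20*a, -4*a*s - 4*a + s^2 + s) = s + 1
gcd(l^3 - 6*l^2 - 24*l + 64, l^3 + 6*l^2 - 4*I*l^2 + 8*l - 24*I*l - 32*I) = l + 4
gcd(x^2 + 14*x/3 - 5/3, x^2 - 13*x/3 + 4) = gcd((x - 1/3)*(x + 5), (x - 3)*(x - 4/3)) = 1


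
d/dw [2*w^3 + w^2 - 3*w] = 6*w^2 + 2*w - 3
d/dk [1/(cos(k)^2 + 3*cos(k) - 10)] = (2*cos(k) + 3)*sin(k)/(cos(k)^2 + 3*cos(k) - 10)^2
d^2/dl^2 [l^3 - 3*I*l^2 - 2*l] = 6*l - 6*I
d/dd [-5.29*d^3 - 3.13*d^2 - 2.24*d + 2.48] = -15.87*d^2 - 6.26*d - 2.24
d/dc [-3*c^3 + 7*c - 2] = 7 - 9*c^2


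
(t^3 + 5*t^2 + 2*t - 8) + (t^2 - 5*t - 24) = t^3 + 6*t^2 - 3*t - 32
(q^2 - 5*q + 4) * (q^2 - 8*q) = q^4 - 13*q^3 + 44*q^2 - 32*q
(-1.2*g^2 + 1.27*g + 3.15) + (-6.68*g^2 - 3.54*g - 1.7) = -7.88*g^2 - 2.27*g + 1.45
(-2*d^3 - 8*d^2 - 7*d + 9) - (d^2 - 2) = -2*d^3 - 9*d^2 - 7*d + 11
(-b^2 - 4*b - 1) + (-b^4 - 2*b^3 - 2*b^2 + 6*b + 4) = -b^4 - 2*b^3 - 3*b^2 + 2*b + 3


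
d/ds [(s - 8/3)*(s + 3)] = 2*s + 1/3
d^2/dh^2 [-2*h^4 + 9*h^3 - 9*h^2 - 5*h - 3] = -24*h^2 + 54*h - 18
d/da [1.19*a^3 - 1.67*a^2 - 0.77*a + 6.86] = 3.57*a^2 - 3.34*a - 0.77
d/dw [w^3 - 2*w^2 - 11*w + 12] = 3*w^2 - 4*w - 11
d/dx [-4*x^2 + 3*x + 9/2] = 3 - 8*x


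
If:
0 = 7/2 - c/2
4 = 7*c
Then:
No Solution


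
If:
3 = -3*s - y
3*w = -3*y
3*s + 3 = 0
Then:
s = -1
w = 0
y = 0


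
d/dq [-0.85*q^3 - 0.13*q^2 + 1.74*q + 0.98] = -2.55*q^2 - 0.26*q + 1.74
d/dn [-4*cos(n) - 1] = 4*sin(n)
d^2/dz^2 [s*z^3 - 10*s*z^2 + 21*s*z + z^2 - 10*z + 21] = 6*s*z - 20*s + 2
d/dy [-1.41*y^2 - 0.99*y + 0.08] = -2.82*y - 0.99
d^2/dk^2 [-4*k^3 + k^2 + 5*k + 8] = 2 - 24*k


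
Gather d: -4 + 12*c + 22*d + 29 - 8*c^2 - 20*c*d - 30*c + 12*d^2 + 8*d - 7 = -8*c^2 - 18*c + 12*d^2 + d*(30 - 20*c) + 18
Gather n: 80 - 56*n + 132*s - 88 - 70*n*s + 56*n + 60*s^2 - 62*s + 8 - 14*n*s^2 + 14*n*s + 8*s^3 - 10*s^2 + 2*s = n*(-14*s^2 - 56*s) + 8*s^3 + 50*s^2 + 72*s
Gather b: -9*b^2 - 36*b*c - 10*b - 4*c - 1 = -9*b^2 + b*(-36*c - 10) - 4*c - 1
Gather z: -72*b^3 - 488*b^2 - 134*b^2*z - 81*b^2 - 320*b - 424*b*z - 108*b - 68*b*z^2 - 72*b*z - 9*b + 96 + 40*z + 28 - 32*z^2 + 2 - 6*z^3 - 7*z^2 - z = -72*b^3 - 569*b^2 - 437*b - 6*z^3 + z^2*(-68*b - 39) + z*(-134*b^2 - 496*b + 39) + 126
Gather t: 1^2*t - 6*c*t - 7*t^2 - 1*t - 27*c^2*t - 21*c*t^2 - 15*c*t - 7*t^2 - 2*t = t^2*(-21*c - 14) + t*(-27*c^2 - 21*c - 2)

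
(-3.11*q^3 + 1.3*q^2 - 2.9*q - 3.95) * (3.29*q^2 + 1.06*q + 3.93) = -10.2319*q^5 + 0.9804*q^4 - 20.3853*q^3 - 10.9605*q^2 - 15.584*q - 15.5235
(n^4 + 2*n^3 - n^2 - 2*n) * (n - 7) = n^5 - 5*n^4 - 15*n^3 + 5*n^2 + 14*n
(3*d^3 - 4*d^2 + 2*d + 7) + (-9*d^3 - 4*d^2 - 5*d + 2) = -6*d^3 - 8*d^2 - 3*d + 9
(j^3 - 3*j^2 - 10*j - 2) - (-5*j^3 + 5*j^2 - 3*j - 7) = 6*j^3 - 8*j^2 - 7*j + 5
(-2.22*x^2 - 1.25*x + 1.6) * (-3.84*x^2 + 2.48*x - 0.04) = 8.5248*x^4 - 0.7056*x^3 - 9.1552*x^2 + 4.018*x - 0.064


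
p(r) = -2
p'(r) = 0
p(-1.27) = -2.00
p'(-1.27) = 0.00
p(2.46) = -2.00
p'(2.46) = 0.00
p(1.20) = -2.00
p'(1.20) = 0.00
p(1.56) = -2.00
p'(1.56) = 0.00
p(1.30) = -2.00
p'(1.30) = 0.00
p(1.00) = -2.00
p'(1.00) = 0.00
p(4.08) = -2.00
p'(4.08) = 0.00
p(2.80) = -2.00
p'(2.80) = 0.00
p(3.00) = -2.00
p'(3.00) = 0.00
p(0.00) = -2.00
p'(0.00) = 0.00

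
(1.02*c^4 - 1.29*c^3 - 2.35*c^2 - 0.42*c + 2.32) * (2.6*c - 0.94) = 2.652*c^5 - 4.3128*c^4 - 4.8974*c^3 + 1.117*c^2 + 6.4268*c - 2.1808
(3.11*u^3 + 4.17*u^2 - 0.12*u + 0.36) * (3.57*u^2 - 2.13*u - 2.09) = 11.1027*u^5 + 8.2626*u^4 - 15.8104*u^3 - 7.1745*u^2 - 0.516*u - 0.7524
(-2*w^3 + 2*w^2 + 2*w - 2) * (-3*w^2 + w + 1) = 6*w^5 - 8*w^4 - 6*w^3 + 10*w^2 - 2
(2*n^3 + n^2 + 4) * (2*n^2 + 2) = 4*n^5 + 2*n^4 + 4*n^3 + 10*n^2 + 8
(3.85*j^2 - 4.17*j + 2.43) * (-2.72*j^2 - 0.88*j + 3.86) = -10.472*j^4 + 7.9544*j^3 + 11.921*j^2 - 18.2346*j + 9.3798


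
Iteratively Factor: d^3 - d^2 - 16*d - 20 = (d - 5)*(d^2 + 4*d + 4) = (d - 5)*(d + 2)*(d + 2)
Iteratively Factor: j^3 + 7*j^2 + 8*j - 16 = (j - 1)*(j^2 + 8*j + 16) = (j - 1)*(j + 4)*(j + 4)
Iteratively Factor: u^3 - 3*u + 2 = (u + 2)*(u^2 - 2*u + 1) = (u - 1)*(u + 2)*(u - 1)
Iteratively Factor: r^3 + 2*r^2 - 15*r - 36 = (r - 4)*(r^2 + 6*r + 9) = (r - 4)*(r + 3)*(r + 3)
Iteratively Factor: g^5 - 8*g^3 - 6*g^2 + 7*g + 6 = (g - 1)*(g^4 + g^3 - 7*g^2 - 13*g - 6) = (g - 1)*(g + 1)*(g^3 - 7*g - 6) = (g - 3)*(g - 1)*(g + 1)*(g^2 + 3*g + 2) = (g - 3)*(g - 1)*(g + 1)*(g + 2)*(g + 1)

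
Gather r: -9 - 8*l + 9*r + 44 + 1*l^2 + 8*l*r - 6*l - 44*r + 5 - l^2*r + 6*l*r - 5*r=l^2 - 14*l + r*(-l^2 + 14*l - 40) + 40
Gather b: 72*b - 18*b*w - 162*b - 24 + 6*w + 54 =b*(-18*w - 90) + 6*w + 30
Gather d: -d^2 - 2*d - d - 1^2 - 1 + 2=-d^2 - 3*d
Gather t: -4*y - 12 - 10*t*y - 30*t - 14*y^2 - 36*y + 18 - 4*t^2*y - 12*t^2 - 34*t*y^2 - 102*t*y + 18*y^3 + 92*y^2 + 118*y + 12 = t^2*(-4*y - 12) + t*(-34*y^2 - 112*y - 30) + 18*y^3 + 78*y^2 + 78*y + 18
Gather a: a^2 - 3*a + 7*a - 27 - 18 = a^2 + 4*a - 45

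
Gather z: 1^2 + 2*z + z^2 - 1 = z^2 + 2*z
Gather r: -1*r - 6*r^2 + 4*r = -6*r^2 + 3*r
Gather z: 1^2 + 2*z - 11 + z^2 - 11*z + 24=z^2 - 9*z + 14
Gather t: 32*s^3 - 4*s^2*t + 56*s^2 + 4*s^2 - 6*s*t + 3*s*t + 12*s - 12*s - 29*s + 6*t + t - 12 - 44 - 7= 32*s^3 + 60*s^2 - 29*s + t*(-4*s^2 - 3*s + 7) - 63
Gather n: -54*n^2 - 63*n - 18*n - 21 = -54*n^2 - 81*n - 21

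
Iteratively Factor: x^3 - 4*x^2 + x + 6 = (x + 1)*(x^2 - 5*x + 6) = (x - 2)*(x + 1)*(x - 3)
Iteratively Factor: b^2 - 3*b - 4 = (b - 4)*(b + 1)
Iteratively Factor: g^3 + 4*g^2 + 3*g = (g + 1)*(g^2 + 3*g) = g*(g + 1)*(g + 3)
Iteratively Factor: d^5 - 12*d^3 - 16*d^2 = (d + 2)*(d^4 - 2*d^3 - 8*d^2) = (d + 2)^2*(d^3 - 4*d^2) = d*(d + 2)^2*(d^2 - 4*d) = d^2*(d + 2)^2*(d - 4)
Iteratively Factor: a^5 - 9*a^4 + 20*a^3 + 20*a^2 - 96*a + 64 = (a + 2)*(a^4 - 11*a^3 + 42*a^2 - 64*a + 32) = (a - 1)*(a + 2)*(a^3 - 10*a^2 + 32*a - 32) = (a - 2)*(a - 1)*(a + 2)*(a^2 - 8*a + 16) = (a - 4)*(a - 2)*(a - 1)*(a + 2)*(a - 4)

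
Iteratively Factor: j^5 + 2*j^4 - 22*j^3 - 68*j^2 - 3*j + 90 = (j - 5)*(j^4 + 7*j^3 + 13*j^2 - 3*j - 18) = (j - 5)*(j + 2)*(j^3 + 5*j^2 + 3*j - 9) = (j - 5)*(j + 2)*(j + 3)*(j^2 + 2*j - 3) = (j - 5)*(j - 1)*(j + 2)*(j + 3)*(j + 3)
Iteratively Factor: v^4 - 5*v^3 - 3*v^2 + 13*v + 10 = (v + 1)*(v^3 - 6*v^2 + 3*v + 10) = (v - 5)*(v + 1)*(v^2 - v - 2) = (v - 5)*(v + 1)^2*(v - 2)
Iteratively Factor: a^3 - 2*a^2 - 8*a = (a)*(a^2 - 2*a - 8) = a*(a + 2)*(a - 4)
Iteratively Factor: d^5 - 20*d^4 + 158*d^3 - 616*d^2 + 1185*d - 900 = (d - 4)*(d^4 - 16*d^3 + 94*d^2 - 240*d + 225) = (d - 4)*(d - 3)*(d^3 - 13*d^2 + 55*d - 75) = (d - 4)*(d - 3)^2*(d^2 - 10*d + 25) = (d - 5)*(d - 4)*(d - 3)^2*(d - 5)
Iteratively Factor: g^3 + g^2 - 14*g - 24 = (g - 4)*(g^2 + 5*g + 6) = (g - 4)*(g + 3)*(g + 2)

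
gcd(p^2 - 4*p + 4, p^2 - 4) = p - 2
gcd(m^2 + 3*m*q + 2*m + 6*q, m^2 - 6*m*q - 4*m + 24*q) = 1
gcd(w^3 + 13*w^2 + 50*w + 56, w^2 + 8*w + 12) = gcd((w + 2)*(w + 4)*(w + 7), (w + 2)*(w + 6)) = w + 2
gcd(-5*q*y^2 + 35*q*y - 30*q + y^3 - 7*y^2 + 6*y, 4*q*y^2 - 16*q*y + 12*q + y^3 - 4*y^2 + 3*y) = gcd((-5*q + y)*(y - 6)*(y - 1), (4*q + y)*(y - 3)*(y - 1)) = y - 1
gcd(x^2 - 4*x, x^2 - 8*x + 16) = x - 4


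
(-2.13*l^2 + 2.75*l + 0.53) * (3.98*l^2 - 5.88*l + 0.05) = -8.4774*l^4 + 23.4694*l^3 - 14.1671*l^2 - 2.9789*l + 0.0265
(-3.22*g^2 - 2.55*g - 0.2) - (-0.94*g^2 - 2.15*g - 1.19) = -2.28*g^2 - 0.4*g + 0.99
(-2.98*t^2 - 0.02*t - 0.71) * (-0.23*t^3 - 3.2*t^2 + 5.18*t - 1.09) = 0.6854*t^5 + 9.5406*t^4 - 15.2091*t^3 + 5.4166*t^2 - 3.656*t + 0.7739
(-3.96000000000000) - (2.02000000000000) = -5.98000000000000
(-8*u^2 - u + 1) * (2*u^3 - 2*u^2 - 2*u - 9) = -16*u^5 + 14*u^4 + 20*u^3 + 72*u^2 + 7*u - 9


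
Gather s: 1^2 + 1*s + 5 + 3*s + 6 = 4*s + 12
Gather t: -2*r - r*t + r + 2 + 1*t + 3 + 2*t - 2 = -r + t*(3 - r) + 3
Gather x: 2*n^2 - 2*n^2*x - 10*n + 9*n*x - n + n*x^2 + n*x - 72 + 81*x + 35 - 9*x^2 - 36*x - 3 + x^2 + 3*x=2*n^2 - 11*n + x^2*(n - 8) + x*(-2*n^2 + 10*n + 48) - 40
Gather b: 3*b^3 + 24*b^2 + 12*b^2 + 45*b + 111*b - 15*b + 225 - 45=3*b^3 + 36*b^2 + 141*b + 180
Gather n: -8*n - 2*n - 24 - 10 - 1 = -10*n - 35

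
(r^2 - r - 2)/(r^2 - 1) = (r - 2)/(r - 1)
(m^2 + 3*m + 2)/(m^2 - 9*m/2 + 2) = 2*(m^2 + 3*m + 2)/(2*m^2 - 9*m + 4)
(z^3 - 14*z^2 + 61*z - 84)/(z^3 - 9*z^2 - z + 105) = (z^2 - 7*z + 12)/(z^2 - 2*z - 15)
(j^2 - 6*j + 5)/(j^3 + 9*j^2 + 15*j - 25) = (j - 5)/(j^2 + 10*j + 25)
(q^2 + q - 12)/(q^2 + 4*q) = (q - 3)/q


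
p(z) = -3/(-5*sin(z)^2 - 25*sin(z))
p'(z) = -3*(10*sin(z)*cos(z) + 25*cos(z))/(-5*sin(z)^2 - 25*sin(z))^2 = -3*(2*sin(z) + 5)*cos(z)/(5*(sin(z) + 5)^2*sin(z)^2)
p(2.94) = 0.58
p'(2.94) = 2.93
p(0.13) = 0.90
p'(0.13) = -7.08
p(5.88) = -0.33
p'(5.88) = -0.71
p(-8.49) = -0.18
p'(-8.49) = 0.11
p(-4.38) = 0.11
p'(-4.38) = 0.04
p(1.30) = 0.10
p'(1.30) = -0.03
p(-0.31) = -0.42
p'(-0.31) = -1.22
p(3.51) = -0.36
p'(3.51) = 0.86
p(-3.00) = -0.88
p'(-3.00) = 5.96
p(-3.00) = -0.88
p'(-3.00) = 5.96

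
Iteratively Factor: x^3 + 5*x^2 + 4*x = (x + 4)*(x^2 + x) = x*(x + 4)*(x + 1)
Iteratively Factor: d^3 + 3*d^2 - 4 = (d + 2)*(d^2 + d - 2) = (d + 2)^2*(d - 1)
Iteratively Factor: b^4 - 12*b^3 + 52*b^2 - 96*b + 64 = (b - 2)*(b^3 - 10*b^2 + 32*b - 32) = (b - 2)^2*(b^2 - 8*b + 16) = (b - 4)*(b - 2)^2*(b - 4)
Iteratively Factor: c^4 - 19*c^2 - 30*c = (c)*(c^3 - 19*c - 30) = c*(c - 5)*(c^2 + 5*c + 6) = c*(c - 5)*(c + 3)*(c + 2)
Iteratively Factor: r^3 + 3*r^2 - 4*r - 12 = (r - 2)*(r^2 + 5*r + 6) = (r - 2)*(r + 2)*(r + 3)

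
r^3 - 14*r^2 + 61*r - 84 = (r - 7)*(r - 4)*(r - 3)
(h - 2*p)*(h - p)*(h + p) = h^3 - 2*h^2*p - h*p^2 + 2*p^3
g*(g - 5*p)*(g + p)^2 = g^4 - 3*g^3*p - 9*g^2*p^2 - 5*g*p^3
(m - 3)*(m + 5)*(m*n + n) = m^3*n + 3*m^2*n - 13*m*n - 15*n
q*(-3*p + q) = -3*p*q + q^2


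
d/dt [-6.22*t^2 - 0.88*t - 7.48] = -12.44*t - 0.88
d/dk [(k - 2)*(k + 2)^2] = (k + 2)*(3*k - 2)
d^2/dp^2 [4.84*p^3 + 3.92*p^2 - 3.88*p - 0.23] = 29.04*p + 7.84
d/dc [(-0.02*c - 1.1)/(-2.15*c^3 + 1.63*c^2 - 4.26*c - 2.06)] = (-0.086*c^3 - 7.0624*c^2 + 3.586*c - 4.6448)/(4.6225*c^6 - 7.009*c^5 + 20.9749*c^4 - 5.0296*c^3 + 11.432*c^2 + 17.5512*c + 4.2436)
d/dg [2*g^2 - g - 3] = 4*g - 1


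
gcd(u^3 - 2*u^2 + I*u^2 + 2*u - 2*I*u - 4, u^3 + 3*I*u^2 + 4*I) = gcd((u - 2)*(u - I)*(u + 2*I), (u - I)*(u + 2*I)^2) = u^2 + I*u + 2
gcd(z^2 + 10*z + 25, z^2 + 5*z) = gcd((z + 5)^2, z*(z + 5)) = z + 5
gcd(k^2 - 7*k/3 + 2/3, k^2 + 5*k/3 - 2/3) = k - 1/3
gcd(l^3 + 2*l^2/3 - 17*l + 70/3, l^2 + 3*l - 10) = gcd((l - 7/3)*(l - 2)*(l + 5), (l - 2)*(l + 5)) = l^2 + 3*l - 10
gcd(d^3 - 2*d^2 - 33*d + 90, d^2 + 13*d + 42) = d + 6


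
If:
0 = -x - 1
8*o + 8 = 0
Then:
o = -1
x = -1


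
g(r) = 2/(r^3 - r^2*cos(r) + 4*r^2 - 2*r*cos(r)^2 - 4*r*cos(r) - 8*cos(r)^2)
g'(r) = 2*(-r^2*sin(r) - 3*r^2 - 4*r*sin(r)*cos(r) - 4*r*sin(r) + 2*r*cos(r) - 8*r - 16*sin(r)*cos(r) + 2*cos(r)^2 + 4*cos(r))/(r^3 - r^2*cos(r) + 4*r^2 - 2*r*cos(r)^2 - 4*r*cos(r) - 8*cos(r)^2)^2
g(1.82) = 0.09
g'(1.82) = -0.14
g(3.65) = 0.02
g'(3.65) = -0.01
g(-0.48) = -0.62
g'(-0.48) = 2.38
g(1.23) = 0.44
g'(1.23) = -2.34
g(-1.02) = 0.65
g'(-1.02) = 2.00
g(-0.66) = -2.06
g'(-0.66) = 26.34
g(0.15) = -0.23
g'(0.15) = 0.06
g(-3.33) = 0.51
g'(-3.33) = -0.15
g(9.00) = 0.00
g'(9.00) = 0.00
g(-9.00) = -0.00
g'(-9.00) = 0.00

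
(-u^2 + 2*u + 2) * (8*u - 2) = -8*u^3 + 18*u^2 + 12*u - 4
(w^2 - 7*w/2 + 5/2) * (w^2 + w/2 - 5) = w^4 - 3*w^3 - 17*w^2/4 + 75*w/4 - 25/2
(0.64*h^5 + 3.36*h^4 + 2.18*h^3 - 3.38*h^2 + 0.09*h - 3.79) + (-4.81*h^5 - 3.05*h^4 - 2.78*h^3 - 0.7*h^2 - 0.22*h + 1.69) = -4.17*h^5 + 0.31*h^4 - 0.6*h^3 - 4.08*h^2 - 0.13*h - 2.1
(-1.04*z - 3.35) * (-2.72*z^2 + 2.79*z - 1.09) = 2.8288*z^3 + 6.2104*z^2 - 8.2129*z + 3.6515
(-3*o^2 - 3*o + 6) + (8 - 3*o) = -3*o^2 - 6*o + 14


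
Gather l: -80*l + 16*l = -64*l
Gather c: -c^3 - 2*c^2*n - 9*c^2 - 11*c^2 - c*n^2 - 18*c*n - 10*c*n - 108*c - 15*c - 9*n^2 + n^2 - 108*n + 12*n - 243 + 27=-c^3 + c^2*(-2*n - 20) + c*(-n^2 - 28*n - 123) - 8*n^2 - 96*n - 216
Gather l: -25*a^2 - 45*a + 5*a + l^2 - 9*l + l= -25*a^2 - 40*a + l^2 - 8*l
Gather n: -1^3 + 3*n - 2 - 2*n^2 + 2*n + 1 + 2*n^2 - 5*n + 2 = 0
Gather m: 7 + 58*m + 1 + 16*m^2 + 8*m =16*m^2 + 66*m + 8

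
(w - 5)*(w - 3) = w^2 - 8*w + 15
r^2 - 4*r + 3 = (r - 3)*(r - 1)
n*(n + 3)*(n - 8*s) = n^3 - 8*n^2*s + 3*n^2 - 24*n*s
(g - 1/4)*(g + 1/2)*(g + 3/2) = g^3 + 7*g^2/4 + g/4 - 3/16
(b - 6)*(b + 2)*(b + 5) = b^3 + b^2 - 32*b - 60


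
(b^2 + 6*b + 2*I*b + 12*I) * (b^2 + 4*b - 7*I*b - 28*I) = b^4 + 10*b^3 - 5*I*b^3 + 38*b^2 - 50*I*b^2 + 140*b - 120*I*b + 336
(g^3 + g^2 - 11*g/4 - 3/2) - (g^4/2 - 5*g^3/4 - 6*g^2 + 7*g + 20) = -g^4/2 + 9*g^3/4 + 7*g^2 - 39*g/4 - 43/2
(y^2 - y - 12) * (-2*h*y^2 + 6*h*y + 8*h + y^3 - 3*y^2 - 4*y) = -2*h*y^4 + 8*h*y^3 + 26*h*y^2 - 80*h*y - 96*h + y^5 - 4*y^4 - 13*y^3 + 40*y^2 + 48*y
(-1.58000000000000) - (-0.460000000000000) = -1.12000000000000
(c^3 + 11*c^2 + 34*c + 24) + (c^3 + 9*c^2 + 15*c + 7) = 2*c^3 + 20*c^2 + 49*c + 31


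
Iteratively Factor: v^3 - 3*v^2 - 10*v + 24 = (v - 4)*(v^2 + v - 6) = (v - 4)*(v - 2)*(v + 3)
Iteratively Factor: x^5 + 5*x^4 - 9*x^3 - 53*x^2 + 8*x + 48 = (x - 3)*(x^4 + 8*x^3 + 15*x^2 - 8*x - 16) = (x - 3)*(x + 4)*(x^3 + 4*x^2 - x - 4) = (x - 3)*(x + 4)^2*(x^2 - 1) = (x - 3)*(x - 1)*(x + 4)^2*(x + 1)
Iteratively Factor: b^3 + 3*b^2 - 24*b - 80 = (b + 4)*(b^2 - b - 20) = (b + 4)^2*(b - 5)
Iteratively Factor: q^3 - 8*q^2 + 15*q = (q - 5)*(q^2 - 3*q) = q*(q - 5)*(q - 3)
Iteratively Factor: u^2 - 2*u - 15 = (u - 5)*(u + 3)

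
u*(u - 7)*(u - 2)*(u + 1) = u^4 - 8*u^3 + 5*u^2 + 14*u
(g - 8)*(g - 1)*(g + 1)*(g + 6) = g^4 - 2*g^3 - 49*g^2 + 2*g + 48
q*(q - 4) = q^2 - 4*q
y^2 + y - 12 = (y - 3)*(y + 4)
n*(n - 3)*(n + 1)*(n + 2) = n^4 - 7*n^2 - 6*n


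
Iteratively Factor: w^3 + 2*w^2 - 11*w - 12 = (w + 1)*(w^2 + w - 12) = (w + 1)*(w + 4)*(w - 3)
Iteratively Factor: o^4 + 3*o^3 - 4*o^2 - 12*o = (o + 2)*(o^3 + o^2 - 6*o) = (o - 2)*(o + 2)*(o^2 + 3*o) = o*(o - 2)*(o + 2)*(o + 3)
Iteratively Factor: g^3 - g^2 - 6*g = (g + 2)*(g^2 - 3*g) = g*(g + 2)*(g - 3)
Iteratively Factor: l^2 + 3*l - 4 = (l + 4)*(l - 1)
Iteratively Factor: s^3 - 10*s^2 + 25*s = (s - 5)*(s^2 - 5*s) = (s - 5)^2*(s)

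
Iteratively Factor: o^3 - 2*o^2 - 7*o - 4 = (o - 4)*(o^2 + 2*o + 1) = (o - 4)*(o + 1)*(o + 1)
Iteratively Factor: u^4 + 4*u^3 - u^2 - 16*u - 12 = (u + 2)*(u^3 + 2*u^2 - 5*u - 6) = (u - 2)*(u + 2)*(u^2 + 4*u + 3) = (u - 2)*(u + 2)*(u + 3)*(u + 1)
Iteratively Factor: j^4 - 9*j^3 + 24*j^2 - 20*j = (j - 2)*(j^3 - 7*j^2 + 10*j) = j*(j - 2)*(j^2 - 7*j + 10) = j*(j - 5)*(j - 2)*(j - 2)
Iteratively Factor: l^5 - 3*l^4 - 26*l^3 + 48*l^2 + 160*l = (l)*(l^4 - 3*l^3 - 26*l^2 + 48*l + 160) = l*(l - 4)*(l^3 + l^2 - 22*l - 40) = l*(l - 4)*(l + 4)*(l^2 - 3*l - 10) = l*(l - 5)*(l - 4)*(l + 4)*(l + 2)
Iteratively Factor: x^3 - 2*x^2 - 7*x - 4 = (x + 1)*(x^2 - 3*x - 4) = (x - 4)*(x + 1)*(x + 1)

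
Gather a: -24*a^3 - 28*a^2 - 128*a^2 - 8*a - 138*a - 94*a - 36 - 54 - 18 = -24*a^3 - 156*a^2 - 240*a - 108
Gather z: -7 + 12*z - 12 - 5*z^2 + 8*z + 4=-5*z^2 + 20*z - 15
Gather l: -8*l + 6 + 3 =9 - 8*l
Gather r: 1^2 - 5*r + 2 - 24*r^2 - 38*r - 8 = -24*r^2 - 43*r - 5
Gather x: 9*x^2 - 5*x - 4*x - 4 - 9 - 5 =9*x^2 - 9*x - 18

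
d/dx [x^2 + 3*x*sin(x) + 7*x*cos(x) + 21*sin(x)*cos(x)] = -7*x*sin(x) + 3*x*cos(x) + 2*x + 3*sin(x) + 7*cos(x) + 21*cos(2*x)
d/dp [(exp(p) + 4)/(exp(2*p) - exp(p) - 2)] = (-(exp(p) + 4)*(2*exp(p) - 1) + exp(2*p) - exp(p) - 2)*exp(p)/(-exp(2*p) + exp(p) + 2)^2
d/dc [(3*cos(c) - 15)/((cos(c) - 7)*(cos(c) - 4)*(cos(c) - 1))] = 3*(243*cos(c) - 27*cos(2*c) + cos(3*c) - 361)*sin(c)/(2*(cos(c) - 7)^2*(cos(c) - 4)^2*(cos(c) - 1)^2)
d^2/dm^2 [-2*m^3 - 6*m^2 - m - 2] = -12*m - 12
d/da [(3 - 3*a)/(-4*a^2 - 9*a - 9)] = 6*(-2*a^2 + 4*a + 9)/(16*a^4 + 72*a^3 + 153*a^2 + 162*a + 81)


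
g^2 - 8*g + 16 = (g - 4)^2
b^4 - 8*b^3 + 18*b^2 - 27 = (b - 3)^3*(b + 1)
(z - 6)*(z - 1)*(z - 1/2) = z^3 - 15*z^2/2 + 19*z/2 - 3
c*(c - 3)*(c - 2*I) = c^3 - 3*c^2 - 2*I*c^2 + 6*I*c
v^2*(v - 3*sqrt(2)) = v^3 - 3*sqrt(2)*v^2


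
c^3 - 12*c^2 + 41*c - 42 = (c - 7)*(c - 3)*(c - 2)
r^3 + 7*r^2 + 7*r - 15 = (r - 1)*(r + 3)*(r + 5)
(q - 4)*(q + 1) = q^2 - 3*q - 4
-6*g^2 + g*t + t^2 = (-2*g + t)*(3*g + t)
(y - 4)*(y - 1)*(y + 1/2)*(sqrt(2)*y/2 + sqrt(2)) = sqrt(2)*y^4/2 - 5*sqrt(2)*y^3/4 - 15*sqrt(2)*y^2/4 + 5*sqrt(2)*y/2 + 2*sqrt(2)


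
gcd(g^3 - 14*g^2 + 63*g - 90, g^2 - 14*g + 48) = g - 6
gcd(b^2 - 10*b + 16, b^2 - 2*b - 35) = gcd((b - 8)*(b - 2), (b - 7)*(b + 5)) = 1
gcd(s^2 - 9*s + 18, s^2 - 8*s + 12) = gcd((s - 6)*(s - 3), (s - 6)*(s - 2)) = s - 6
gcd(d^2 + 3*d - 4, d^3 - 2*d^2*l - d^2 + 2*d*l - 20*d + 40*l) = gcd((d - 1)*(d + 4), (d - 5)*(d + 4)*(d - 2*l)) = d + 4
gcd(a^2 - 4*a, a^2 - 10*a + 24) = a - 4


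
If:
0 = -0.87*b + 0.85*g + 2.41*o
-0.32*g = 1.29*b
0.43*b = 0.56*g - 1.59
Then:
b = -0.59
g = 2.38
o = -1.05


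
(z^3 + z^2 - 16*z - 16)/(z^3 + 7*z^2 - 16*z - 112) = (z + 1)/(z + 7)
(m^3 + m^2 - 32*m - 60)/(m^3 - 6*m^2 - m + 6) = (m^2 + 7*m + 10)/(m^2 - 1)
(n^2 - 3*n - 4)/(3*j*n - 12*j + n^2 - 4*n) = (n + 1)/(3*j + n)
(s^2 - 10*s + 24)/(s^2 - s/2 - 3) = 2*(-s^2 + 10*s - 24)/(-2*s^2 + s + 6)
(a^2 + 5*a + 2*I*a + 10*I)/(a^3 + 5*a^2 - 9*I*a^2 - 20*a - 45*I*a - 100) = (a + 2*I)/(a^2 - 9*I*a - 20)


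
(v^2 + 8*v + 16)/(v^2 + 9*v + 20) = (v + 4)/(v + 5)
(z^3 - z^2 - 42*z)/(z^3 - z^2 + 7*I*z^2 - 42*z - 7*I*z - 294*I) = z/(z + 7*I)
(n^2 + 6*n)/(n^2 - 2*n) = (n + 6)/(n - 2)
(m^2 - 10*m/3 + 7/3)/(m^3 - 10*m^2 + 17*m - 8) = (m - 7/3)/(m^2 - 9*m + 8)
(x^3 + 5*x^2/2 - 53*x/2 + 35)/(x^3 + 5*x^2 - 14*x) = (x - 5/2)/x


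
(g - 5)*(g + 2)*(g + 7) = g^3 + 4*g^2 - 31*g - 70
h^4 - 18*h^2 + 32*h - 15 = (h - 3)*(h - 1)^2*(h + 5)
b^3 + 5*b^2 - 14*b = b*(b - 2)*(b + 7)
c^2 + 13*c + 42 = (c + 6)*(c + 7)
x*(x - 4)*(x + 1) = x^3 - 3*x^2 - 4*x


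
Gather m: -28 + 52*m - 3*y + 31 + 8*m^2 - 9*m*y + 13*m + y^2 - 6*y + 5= 8*m^2 + m*(65 - 9*y) + y^2 - 9*y + 8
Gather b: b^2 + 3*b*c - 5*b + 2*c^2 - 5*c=b^2 + b*(3*c - 5) + 2*c^2 - 5*c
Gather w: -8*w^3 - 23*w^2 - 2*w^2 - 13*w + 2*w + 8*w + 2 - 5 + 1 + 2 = -8*w^3 - 25*w^2 - 3*w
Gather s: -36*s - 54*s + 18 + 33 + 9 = 60 - 90*s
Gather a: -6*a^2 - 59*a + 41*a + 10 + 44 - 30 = -6*a^2 - 18*a + 24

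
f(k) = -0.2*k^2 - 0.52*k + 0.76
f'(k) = -0.4*k - 0.52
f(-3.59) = 0.05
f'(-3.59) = 0.92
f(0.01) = 0.75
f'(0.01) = -0.52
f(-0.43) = 0.95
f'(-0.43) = -0.35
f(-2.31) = 0.89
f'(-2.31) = 0.40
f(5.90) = -9.27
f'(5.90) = -2.88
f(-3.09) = 0.46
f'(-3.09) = 0.72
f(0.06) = 0.73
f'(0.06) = -0.54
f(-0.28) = 0.89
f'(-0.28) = -0.41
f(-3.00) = 0.52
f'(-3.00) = 0.68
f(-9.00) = -10.76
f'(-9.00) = 3.08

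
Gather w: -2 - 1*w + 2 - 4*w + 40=40 - 5*w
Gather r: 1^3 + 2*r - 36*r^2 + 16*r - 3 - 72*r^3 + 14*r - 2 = -72*r^3 - 36*r^2 + 32*r - 4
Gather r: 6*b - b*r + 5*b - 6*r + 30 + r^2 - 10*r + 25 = 11*b + r^2 + r*(-b - 16) + 55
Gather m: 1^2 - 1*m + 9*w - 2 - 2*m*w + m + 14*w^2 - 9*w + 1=-2*m*w + 14*w^2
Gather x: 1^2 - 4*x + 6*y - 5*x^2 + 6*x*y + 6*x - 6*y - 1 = -5*x^2 + x*(6*y + 2)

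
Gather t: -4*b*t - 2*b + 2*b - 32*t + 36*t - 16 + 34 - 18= t*(4 - 4*b)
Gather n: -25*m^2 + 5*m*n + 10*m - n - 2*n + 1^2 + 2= -25*m^2 + 10*m + n*(5*m - 3) + 3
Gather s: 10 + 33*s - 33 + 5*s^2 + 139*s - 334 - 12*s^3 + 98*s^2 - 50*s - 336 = -12*s^3 + 103*s^2 + 122*s - 693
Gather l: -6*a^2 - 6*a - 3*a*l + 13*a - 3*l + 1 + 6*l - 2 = -6*a^2 + 7*a + l*(3 - 3*a) - 1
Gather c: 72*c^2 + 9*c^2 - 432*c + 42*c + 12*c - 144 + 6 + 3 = 81*c^2 - 378*c - 135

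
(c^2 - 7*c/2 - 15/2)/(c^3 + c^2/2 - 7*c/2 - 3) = (c - 5)/(c^2 - c - 2)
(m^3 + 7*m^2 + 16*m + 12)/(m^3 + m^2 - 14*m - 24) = (m + 2)/(m - 4)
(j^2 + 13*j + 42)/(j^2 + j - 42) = (j + 6)/(j - 6)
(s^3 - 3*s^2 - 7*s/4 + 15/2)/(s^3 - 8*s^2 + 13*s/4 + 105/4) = (s - 2)/(s - 7)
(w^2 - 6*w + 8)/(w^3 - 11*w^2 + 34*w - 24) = (w - 2)/(w^2 - 7*w + 6)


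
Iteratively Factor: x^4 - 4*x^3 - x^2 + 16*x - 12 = (x - 2)*(x^3 - 2*x^2 - 5*x + 6) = (x - 2)*(x + 2)*(x^2 - 4*x + 3) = (x - 2)*(x - 1)*(x + 2)*(x - 3)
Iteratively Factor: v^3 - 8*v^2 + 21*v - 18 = (v - 2)*(v^2 - 6*v + 9) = (v - 3)*(v - 2)*(v - 3)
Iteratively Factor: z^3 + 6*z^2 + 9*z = (z + 3)*(z^2 + 3*z) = (z + 3)^2*(z)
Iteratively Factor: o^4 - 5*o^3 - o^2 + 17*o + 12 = (o - 3)*(o^3 - 2*o^2 - 7*o - 4) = (o - 4)*(o - 3)*(o^2 + 2*o + 1) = (o - 4)*(o - 3)*(o + 1)*(o + 1)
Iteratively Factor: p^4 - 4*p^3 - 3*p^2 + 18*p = (p - 3)*(p^3 - p^2 - 6*p) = p*(p - 3)*(p^2 - p - 6) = p*(p - 3)*(p + 2)*(p - 3)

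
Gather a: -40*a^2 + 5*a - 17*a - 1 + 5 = -40*a^2 - 12*a + 4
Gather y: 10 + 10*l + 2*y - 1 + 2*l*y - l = 9*l + y*(2*l + 2) + 9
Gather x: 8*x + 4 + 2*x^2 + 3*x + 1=2*x^2 + 11*x + 5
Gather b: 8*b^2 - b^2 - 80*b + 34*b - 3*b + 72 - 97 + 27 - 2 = 7*b^2 - 49*b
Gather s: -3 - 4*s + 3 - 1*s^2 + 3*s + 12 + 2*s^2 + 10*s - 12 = s^2 + 9*s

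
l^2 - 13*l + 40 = (l - 8)*(l - 5)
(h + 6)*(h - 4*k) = h^2 - 4*h*k + 6*h - 24*k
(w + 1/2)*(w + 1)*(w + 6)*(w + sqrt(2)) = w^4 + sqrt(2)*w^3 + 15*w^3/2 + 19*w^2/2 + 15*sqrt(2)*w^2/2 + 3*w + 19*sqrt(2)*w/2 + 3*sqrt(2)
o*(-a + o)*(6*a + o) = -6*a^2*o + 5*a*o^2 + o^3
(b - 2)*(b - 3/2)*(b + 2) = b^3 - 3*b^2/2 - 4*b + 6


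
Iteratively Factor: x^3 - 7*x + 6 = (x - 2)*(x^2 + 2*x - 3) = (x - 2)*(x + 3)*(x - 1)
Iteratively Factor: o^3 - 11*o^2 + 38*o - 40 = (o - 2)*(o^2 - 9*o + 20) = (o - 4)*(o - 2)*(o - 5)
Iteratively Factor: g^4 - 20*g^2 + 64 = (g - 4)*(g^3 + 4*g^2 - 4*g - 16) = (g - 4)*(g + 2)*(g^2 + 2*g - 8) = (g - 4)*(g - 2)*(g + 2)*(g + 4)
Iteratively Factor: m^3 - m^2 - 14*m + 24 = (m - 2)*(m^2 + m - 12) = (m - 3)*(m - 2)*(m + 4)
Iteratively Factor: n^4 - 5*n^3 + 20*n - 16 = (n - 4)*(n^3 - n^2 - 4*n + 4) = (n - 4)*(n + 2)*(n^2 - 3*n + 2) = (n - 4)*(n - 1)*(n + 2)*(n - 2)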